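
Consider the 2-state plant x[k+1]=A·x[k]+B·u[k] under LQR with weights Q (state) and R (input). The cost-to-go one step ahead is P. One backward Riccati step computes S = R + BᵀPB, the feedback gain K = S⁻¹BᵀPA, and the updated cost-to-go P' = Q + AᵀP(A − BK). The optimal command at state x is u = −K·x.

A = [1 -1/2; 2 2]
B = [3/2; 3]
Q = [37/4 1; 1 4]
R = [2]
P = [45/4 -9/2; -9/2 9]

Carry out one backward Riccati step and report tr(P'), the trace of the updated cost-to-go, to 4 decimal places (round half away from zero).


39.7108

BᵀP = [3.3750 20.2500]
S = R + BᵀPB = [2] + [65.8125] = [67.8125]
BᵀPA = [43.8750 38.8125]
K = S⁻¹·BᵀPA = [0.6470 0.5724]
A−BK = [0.0295 -1.3585; 0.0590 0.2829]
AᵀP(A−BK) = [0.8627 0.7631; 0.7631 25.5982]
P' = Q + AᵀP(A−BK) = [10.1127 1.7631; 1.7631 29.5982]
tr(P') = 39.7108


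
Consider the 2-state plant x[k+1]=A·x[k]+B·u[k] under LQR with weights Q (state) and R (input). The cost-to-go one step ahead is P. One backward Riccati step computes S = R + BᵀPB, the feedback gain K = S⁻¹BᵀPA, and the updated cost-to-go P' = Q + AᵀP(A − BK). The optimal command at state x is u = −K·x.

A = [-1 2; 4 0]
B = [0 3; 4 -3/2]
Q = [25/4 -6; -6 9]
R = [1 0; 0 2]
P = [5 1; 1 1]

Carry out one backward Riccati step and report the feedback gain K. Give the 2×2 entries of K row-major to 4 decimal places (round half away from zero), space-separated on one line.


0.8145 0.2468 -0.3078 0.6340

BᵀP = [4.0000 4.0000; 13.5000 1.5000]
S = R + BᵀPB = [1 0; 0 2] + [16.0000 6.0000; 6.0000 38.2500] = [17.0000 6.0000; 6.0000 40.2500]
BᵀPA = [12.0000 8.0000; -7.5000 27.0000]
K = S⁻¹·BᵀPA = [0.8145 0.2468; -0.3078 0.6340]
A−BK = [-0.0767 0.0980; 0.2804 -0.0363]
AᵀP(A−BK) = [0.9179 -0.2067; -0.2067 0.9071]
P' = Q + AᵀP(A−BK) = [7.1679 -6.2067; -6.2067 9.9071]
tr(P') = 17.0749


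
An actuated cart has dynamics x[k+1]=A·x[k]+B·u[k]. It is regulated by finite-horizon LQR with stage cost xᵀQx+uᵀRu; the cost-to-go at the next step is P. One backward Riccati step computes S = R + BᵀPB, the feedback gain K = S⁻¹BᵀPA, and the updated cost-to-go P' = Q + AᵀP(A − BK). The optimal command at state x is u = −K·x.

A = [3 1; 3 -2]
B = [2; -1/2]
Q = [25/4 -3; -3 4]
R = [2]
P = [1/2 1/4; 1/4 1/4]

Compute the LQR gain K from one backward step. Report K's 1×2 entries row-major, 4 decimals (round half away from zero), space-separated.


1.0526 0.0351

BᵀP = [0.8750 0.3750]
S = R + BᵀPB = [2] + [1.5625] = [3.5625]
BᵀPA = [3.7500 0.1250]
K = S⁻¹·BᵀPA = [1.0526 0.0351]
A−BK = [0.8947 0.9298; 3.5263 -1.9825]
AᵀP(A−BK) = [7.3026 -0.8816; -0.8816 0.4956]
P' = Q + AᵀP(A−BK) = [13.5526 -3.8816; -3.8816 4.4956]
tr(P') = 18.0482


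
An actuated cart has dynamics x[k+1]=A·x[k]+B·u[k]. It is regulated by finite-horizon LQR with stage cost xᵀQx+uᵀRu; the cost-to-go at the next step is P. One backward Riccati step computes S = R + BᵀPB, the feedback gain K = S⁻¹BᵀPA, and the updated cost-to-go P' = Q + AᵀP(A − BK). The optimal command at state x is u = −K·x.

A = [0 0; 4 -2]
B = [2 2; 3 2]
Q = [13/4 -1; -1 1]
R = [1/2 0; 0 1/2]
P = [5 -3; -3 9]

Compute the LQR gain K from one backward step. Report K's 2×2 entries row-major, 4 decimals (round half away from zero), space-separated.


3.2062 -1.6031 -2.8638 1.4319

BᵀP = [1.0000 21.0000; 4.0000 12.0000]
S = R + BᵀPB = [1/2 0; 0 1/2] + [65.0000 44.0000; 44.0000 32.0000] = [65.5000 44.0000; 44.0000 32.5000]
BᵀPA = [84.0000 -42.0000; 48.0000 -24.0000]
K = S⁻¹·BᵀPA = [3.2062 -1.6031; -2.8638 1.4319]
A−BK = [-0.6848 0.3424; 0.1089 -0.0545]
AᵀP(A−BK) = [12.1401 -6.0700; -6.0700 3.0350]
P' = Q + AᵀP(A−BK) = [15.3901 -7.0700; -7.0700 4.0350]
tr(P') = 19.4251


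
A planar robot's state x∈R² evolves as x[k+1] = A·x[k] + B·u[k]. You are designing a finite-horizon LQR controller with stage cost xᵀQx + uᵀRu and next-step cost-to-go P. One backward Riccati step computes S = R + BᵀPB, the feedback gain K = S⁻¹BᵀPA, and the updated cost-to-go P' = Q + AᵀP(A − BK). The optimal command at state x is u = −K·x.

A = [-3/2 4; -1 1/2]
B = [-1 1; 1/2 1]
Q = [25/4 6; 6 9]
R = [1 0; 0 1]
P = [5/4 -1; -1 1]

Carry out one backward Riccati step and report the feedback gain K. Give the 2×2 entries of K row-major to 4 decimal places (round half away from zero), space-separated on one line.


BᵀP = [-1.7500 1.5000; 0.2500 0.0000]
S = R + BᵀPB = [1 0; 0 1] + [2.5000 -0.2500; -0.2500 0.2500] = [3.5000 -0.2500; -0.2500 1.2500]
BᵀPA = [1.1250 -6.2500; -0.3750 1.0000]
K = S⁻¹·BᵀPA = [0.3043 -1.7536; -0.2391 0.4493]
A−BK = [-0.9565 1.7971; -0.9130 0.9275]
AᵀP(A−BK) = [0.3804 -1.1087; -1.1087 4.8406]
P' = Q + AᵀP(A−BK) = [6.6304 4.8913; 4.8913 13.8406]
tr(P') = 20.4710

0.3043 -1.7536 -0.2391 0.4493


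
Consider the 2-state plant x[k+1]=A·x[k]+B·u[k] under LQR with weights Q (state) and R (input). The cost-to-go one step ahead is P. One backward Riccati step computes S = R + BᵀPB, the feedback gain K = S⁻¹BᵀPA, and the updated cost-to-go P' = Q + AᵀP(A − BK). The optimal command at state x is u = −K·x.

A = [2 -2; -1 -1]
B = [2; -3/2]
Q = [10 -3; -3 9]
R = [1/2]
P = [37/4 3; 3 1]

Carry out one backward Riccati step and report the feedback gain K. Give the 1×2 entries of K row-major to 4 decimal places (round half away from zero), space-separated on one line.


1.0805 -1.4943

BᵀP = [14.0000 4.5000]
S = R + BᵀPB = [1/2] + [21.2500] = [21.7500]
BᵀPA = [23.5000 -32.5000]
K = S⁻¹·BᵀPA = [1.0805 -1.4943]
A−BK = [-0.1609 0.9885; 0.6207 -3.2414]
AᵀP(A−BK) = [0.6092 -0.8851; -0.8851 1.4368]
P' = Q + AᵀP(A−BK) = [10.6092 -3.8851; -3.8851 10.4368]
tr(P') = 21.0460


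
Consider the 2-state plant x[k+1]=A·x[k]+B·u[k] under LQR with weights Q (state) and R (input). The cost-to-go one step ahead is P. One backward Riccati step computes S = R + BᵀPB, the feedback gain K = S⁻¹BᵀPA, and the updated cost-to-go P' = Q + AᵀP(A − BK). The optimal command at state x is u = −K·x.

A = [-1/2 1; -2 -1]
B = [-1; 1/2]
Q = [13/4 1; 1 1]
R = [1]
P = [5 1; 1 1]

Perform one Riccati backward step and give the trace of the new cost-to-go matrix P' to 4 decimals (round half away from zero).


BᵀP = [-4.5000 -0.5000]
S = R + BᵀPB = [1] + [4.2500] = [5.2500]
BᵀPA = [3.2500 -4.0000]
K = S⁻¹·BᵀPA = [0.6190 -0.7619]
A−BK = [0.1190 0.2381; -2.3095 -0.6190]
AᵀP(A−BK) = [5.2381 0.4762; 0.4762 0.9524]
P' = Q + AᵀP(A−BK) = [8.4881 1.4762; 1.4762 1.9524]
tr(P') = 10.4405

10.4405


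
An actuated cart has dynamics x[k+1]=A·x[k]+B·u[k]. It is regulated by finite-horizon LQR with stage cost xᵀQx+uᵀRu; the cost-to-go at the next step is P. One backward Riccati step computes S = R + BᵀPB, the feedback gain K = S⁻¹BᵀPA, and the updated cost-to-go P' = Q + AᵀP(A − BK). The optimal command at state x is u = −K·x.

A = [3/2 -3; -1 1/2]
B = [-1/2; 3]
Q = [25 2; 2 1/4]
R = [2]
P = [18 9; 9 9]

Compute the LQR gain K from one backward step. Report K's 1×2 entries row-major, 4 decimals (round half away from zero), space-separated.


0.0744 -0.7066

BᵀP = [18.0000 22.5000]
S = R + BᵀPB = [2] + [58.5000] = [60.5000]
BᵀPA = [4.5000 -42.7500]
K = S⁻¹·BᵀPA = [0.0744 -0.7066]
A−BK = [1.5372 -3.3533; -1.2231 2.6198]
AᵀP(A−BK) = [22.1653 -48.5702; -48.5702 107.0424]
P' = Q + AᵀP(A−BK) = [47.1653 -46.5702; -46.5702 107.2924]
tr(P') = 154.4576


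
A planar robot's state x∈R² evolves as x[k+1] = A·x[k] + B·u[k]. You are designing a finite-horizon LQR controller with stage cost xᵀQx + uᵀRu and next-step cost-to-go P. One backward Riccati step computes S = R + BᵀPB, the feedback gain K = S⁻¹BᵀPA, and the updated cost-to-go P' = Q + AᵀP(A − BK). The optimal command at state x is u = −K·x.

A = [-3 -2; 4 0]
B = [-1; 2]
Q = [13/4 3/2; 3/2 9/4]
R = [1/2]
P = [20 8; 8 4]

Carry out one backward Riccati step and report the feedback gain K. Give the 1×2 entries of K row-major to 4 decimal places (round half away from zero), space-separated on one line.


BᵀP = [-4.0000 0.0000]
S = R + BᵀPB = [1/2] + [4.0000] = [4.5000]
BᵀPA = [12.0000 8.0000]
K = S⁻¹·BᵀPA = [2.6667 1.7778]
A−BK = [-0.3333 -0.2222; -1.3333 -3.5556]
AᵀP(A−BK) = [20.0000 34.6667; 34.6667 65.7778]
P' = Q + AᵀP(A−BK) = [23.2500 36.1667; 36.1667 68.0278]
tr(P') = 91.2778

2.6667 1.7778


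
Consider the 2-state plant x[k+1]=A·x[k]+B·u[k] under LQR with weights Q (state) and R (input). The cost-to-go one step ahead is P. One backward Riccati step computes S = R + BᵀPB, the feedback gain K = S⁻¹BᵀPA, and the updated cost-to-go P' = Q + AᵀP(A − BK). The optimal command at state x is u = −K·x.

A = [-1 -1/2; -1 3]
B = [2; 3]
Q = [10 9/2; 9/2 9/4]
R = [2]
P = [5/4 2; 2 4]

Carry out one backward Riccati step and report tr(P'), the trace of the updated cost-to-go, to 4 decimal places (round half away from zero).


BᵀP = [8.5000 16.0000]
S = R + BᵀPB = [2] + [65.0000] = [67.0000]
BᵀPA = [-24.5000 43.7500]
K = S⁻¹·BᵀPA = [-0.3657 0.6530]
A−BK = [-0.2687 -1.8060; 0.0970 1.0410]
AᵀP(A−BK) = [0.2910 -0.3769; -0.3769 1.7444]
P' = Q + AᵀP(A−BK) = [10.2910 4.1231; 4.1231 3.9944]
tr(P') = 14.2854

14.2854


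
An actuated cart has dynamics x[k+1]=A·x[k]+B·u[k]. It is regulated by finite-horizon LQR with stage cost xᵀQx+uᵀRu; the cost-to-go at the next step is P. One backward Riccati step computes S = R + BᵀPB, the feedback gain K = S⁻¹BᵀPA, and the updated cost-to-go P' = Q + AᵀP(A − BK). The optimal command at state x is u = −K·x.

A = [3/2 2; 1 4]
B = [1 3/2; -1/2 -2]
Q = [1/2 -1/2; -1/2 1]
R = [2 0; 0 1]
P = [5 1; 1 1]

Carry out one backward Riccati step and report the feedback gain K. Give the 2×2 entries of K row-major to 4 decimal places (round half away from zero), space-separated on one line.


0.9597 1.9677 0.2177 -0.2258

BᵀP = [4.5000 0.5000; 5.5000 -0.5000]
S = R + BᵀPB = [2 0; 0 1] + [4.2500 5.7500; 5.7500 9.2500] = [6.2500 5.7500; 5.7500 10.2500]
BᵀPA = [7.2500 11.0000; 7.7500 9.0000]
K = S⁻¹·BᵀPA = [0.9597 1.9677; 0.2177 -0.2258]
A−BK = [0.2137 0.3710; 1.9153 4.5323]
AᵀP(A−BK) = [6.6048 14.4839; 14.4839 32.3871]
P' = Q + AᵀP(A−BK) = [7.1048 13.9839; 13.9839 33.3871]
tr(P') = 40.4919


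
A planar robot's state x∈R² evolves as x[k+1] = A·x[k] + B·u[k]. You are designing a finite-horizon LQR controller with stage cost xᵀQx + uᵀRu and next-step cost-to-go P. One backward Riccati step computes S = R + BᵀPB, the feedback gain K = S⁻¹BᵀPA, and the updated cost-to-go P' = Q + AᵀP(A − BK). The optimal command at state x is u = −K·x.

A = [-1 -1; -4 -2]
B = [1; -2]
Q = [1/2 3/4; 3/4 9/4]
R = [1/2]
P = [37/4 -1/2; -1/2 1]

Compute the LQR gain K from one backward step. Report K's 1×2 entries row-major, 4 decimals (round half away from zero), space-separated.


BᵀP = [10.2500 -2.5000]
S = R + BᵀPB = [1/2] + [15.2500] = [15.7500]
BᵀPA = [-0.2500 -5.2500]
K = S⁻¹·BᵀPA = [-0.0159 -0.3333]
A−BK = [-0.9841 -0.6667; -4.0317 -2.6667]
AᵀP(A−BK) = [21.2460 14.1667; 14.1667 9.5000]
P' = Q + AᵀP(A−BK) = [21.7460 14.9167; 14.9167 11.7500]
tr(P') = 33.4960

-0.0159 -0.3333


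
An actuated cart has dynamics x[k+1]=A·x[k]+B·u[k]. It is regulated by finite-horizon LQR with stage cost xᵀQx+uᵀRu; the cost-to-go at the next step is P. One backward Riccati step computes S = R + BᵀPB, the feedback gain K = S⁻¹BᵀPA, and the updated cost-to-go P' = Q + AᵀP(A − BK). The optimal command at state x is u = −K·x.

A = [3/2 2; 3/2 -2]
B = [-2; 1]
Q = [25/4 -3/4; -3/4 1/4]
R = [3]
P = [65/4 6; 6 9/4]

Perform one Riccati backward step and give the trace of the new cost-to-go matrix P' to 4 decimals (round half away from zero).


12.9328

BᵀP = [-26.5000 -9.7500]
S = R + BᵀPB = [3] + [43.2500] = [46.2500]
BᵀPA = [-54.3750 -33.5000]
K = S⁻¹·BᵀPA = [-1.1757 -0.7243]
A−BK = [-0.8514 0.5514; 2.6757 -1.2757]
AᵀP(A−BK) = [4.6976 2.6149; 2.6149 1.7351]
P' = Q + AᵀP(A−BK) = [10.9476 1.8649; 1.8649 1.9851]
tr(P') = 12.9328


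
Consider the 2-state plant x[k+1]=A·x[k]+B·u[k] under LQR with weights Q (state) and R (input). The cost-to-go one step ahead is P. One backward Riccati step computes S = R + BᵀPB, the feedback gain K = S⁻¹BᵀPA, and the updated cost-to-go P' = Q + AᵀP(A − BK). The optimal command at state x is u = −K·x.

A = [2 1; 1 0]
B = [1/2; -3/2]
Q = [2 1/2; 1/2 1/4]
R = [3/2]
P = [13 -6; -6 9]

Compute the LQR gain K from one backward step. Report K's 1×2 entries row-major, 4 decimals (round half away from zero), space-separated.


0.4265 0.4559

BᵀP = [15.5000 -16.5000]
S = R + BᵀPB = [3/2] + [32.5000] = [34.0000]
BᵀPA = [14.5000 15.5000]
K = S⁻¹·BᵀPA = [0.4265 0.4559]
A−BK = [1.7868 0.7721; 1.6397 0.6838]
AᵀP(A−BK) = [30.8162 13.3897; 13.3897 5.9338]
P' = Q + AᵀP(A−BK) = [32.8162 13.8897; 13.8897 6.1838]
tr(P') = 39.0000


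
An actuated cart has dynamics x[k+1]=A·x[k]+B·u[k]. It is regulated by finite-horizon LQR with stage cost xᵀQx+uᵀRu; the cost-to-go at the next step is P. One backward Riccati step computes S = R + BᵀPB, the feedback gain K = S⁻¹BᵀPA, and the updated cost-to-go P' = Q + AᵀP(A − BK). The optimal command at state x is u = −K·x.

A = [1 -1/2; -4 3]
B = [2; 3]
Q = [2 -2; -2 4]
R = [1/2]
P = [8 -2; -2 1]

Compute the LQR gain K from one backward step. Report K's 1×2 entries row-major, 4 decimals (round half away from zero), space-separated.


0.8000 -0.4571

BᵀP = [10.0000 -1.0000]
S = R + BᵀPB = [1/2] + [17.0000] = [17.5000]
BᵀPA = [14.0000 -8.0000]
K = S⁻¹·BᵀPA = [0.8000 -0.4571]
A−BK = [-0.6000 0.4143; -6.4000 4.3714]
AᵀP(A−BK) = [28.8000 -19.6000; -19.6000 13.3429]
P' = Q + AᵀP(A−BK) = [30.8000 -21.6000; -21.6000 17.3429]
tr(P') = 48.1429


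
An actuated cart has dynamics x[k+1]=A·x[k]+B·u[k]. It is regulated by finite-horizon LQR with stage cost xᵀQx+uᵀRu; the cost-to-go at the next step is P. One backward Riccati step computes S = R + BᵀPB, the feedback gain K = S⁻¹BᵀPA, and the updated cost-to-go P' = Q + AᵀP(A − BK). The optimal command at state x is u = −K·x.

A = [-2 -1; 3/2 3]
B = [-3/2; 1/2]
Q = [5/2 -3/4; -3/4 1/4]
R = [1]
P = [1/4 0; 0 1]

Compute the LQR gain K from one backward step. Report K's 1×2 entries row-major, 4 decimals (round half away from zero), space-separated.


0.8276 1.0345

BᵀP = [-0.3750 0.5000]
S = R + BᵀPB = [1] + [0.8125] = [1.8125]
BᵀPA = [1.5000 1.8750]
K = S⁻¹·BᵀPA = [0.8276 1.0345]
A−BK = [-0.7586 0.5517; 1.0862 2.4828]
AᵀP(A−BK) = [2.0086 3.4483; 3.4483 7.3103]
P' = Q + AᵀP(A−BK) = [4.5086 2.6983; 2.6983 7.5603]
tr(P') = 12.0690


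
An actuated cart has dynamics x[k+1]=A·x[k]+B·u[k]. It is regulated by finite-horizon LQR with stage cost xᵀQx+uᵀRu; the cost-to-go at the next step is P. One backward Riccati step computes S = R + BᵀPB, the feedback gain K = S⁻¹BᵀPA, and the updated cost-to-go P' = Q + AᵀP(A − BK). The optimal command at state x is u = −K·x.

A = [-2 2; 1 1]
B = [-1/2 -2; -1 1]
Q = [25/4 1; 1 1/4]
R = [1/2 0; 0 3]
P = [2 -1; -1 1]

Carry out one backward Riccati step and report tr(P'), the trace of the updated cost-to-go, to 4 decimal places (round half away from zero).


BᵀP = [0.0000 -0.5000; -5.0000 3.0000]
S = R + BᵀPB = [1/2 0; 0 3] + [0.5000 -0.5000; -0.5000 13.0000] = [1.0000 -0.5000; -0.5000 16.0000]
BᵀPA = [-0.5000 -0.5000; 13.0000 -7.0000]
K = S⁻¹·BᵀPA = [-0.0952 -0.7302; 0.8095 -0.4603]
A−BK = [-0.4286 0.7143; 0.0952 0.7302]
AᵀP(A−BK) = [2.4286 -1.3810; -1.3810 1.4127]
P' = Q + AᵀP(A−BK) = [8.6786 -0.3810; -0.3810 1.6627]
tr(P') = 10.3413

10.3413


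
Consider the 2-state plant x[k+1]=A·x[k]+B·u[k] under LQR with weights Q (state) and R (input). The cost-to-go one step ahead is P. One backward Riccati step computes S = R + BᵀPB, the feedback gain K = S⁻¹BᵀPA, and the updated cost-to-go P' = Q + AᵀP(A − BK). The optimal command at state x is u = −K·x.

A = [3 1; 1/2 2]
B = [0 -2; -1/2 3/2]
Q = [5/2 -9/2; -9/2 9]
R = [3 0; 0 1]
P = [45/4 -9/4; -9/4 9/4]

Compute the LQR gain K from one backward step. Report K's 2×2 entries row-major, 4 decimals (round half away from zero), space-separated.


BᵀP = [1.1250 -1.1250; -25.8750 7.8750]
S = R + BᵀPB = [3 0; 0 1] + [0.5625 -3.9375; -3.9375 63.5625] = [3.5625 -3.9375; -3.9375 64.5625]
BᵀPA = [2.8125 -1.1250; -73.6875 -10.1250]
K = S⁻¹·BᵀPA = [-0.5061 -0.5245; -1.1722 -0.1888]
A−BK = [0.6556 0.6224; 2.0052 2.0210]
AᵀP(A−BK) = [10.1093 8.9371; 8.9371 8.7483]
P' = Q + AᵀP(A−BK) = [12.6093 4.4371; 4.4371 17.7483]
tr(P') = 30.3575

-0.5061 -0.5245 -1.1722 -0.1888


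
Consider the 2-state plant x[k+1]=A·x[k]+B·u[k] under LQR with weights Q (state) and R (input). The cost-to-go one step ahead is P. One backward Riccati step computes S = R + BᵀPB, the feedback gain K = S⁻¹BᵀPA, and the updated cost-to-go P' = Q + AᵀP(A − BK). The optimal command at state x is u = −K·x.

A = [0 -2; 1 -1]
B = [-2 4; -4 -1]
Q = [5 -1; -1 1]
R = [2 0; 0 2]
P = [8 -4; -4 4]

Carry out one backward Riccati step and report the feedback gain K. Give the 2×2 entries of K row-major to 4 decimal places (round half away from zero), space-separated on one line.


-0.2093 0.3125 -0.1104 -0.3283

BᵀP = [0.0000 -8.0000; 36.0000 -20.0000]
S = R + BᵀPB = [2 0; 0 2] + [32.0000 8.0000; 8.0000 164.0000] = [34.0000 8.0000; 8.0000 166.0000]
BᵀPA = [-8.0000 8.0000; -20.0000 -52.0000]
K = S⁻¹·BᵀPA = [-0.2093 0.3125; -0.1104 -0.3283]
A−BK = [0.0229 -0.0616; 0.0523 -0.0781]
AᵀP(A−BK) = [0.1176 -0.0659; -0.0659 0.4272]
P' = Q + AᵀP(A−BK) = [5.1176 -1.0659; -1.0659 1.4272]
tr(P') = 6.5448


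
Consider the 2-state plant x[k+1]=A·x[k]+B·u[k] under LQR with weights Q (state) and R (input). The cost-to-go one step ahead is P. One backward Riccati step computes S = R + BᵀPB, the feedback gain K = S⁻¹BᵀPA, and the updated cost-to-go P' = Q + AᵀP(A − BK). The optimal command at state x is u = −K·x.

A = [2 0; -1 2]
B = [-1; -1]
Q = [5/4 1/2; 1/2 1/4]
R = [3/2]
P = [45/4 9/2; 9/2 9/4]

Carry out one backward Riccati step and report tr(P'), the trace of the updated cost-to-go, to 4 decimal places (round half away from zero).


6.6328

BᵀP = [-15.7500 -6.7500]
S = R + BᵀPB = [3/2] + [22.5000] = [24.0000]
BᵀPA = [-24.7500 -13.5000]
K = S⁻¹·BᵀPA = [-1.0313 -0.5625]
A−BK = [0.9688 -0.5625; -2.0313 1.4375]
AᵀP(A−BK) = [3.7266 -0.4219; -0.4219 1.4063]
P' = Q + AᵀP(A−BK) = [4.9766 0.0781; 0.0781 1.6563]
tr(P') = 6.6328


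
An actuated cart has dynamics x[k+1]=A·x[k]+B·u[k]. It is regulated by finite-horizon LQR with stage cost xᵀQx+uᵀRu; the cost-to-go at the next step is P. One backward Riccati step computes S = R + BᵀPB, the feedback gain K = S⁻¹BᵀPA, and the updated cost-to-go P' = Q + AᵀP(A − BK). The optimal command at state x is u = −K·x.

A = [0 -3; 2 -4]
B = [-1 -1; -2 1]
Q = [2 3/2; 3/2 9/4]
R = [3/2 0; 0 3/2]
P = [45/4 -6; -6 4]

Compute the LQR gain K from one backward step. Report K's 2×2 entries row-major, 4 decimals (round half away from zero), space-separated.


-0.4651 1.5320 0.6512 0.5552

BᵀP = [0.7500 -2.0000; -17.2500 10.0000]
S = R + BᵀPB = [3/2 0; 0 3/2] + [3.2500 -2.7500; -2.7500 27.2500] = [4.7500 -2.7500; -2.7500 28.7500]
BᵀPA = [-4.0000 5.7500; 20.0000 11.7500]
K = S⁻¹·BᵀPA = [-0.4651 1.5320; 0.6512 0.5552]
A−BK = [0.1860 -0.9128; 0.4186 -1.4913]
AᵀP(A−BK) = [1.1163 -0.9767; -0.9767 5.9172]
P' = Q + AᵀP(A−BK) = [3.1163 0.5233; 0.5233 8.1672]
tr(P') = 11.2834


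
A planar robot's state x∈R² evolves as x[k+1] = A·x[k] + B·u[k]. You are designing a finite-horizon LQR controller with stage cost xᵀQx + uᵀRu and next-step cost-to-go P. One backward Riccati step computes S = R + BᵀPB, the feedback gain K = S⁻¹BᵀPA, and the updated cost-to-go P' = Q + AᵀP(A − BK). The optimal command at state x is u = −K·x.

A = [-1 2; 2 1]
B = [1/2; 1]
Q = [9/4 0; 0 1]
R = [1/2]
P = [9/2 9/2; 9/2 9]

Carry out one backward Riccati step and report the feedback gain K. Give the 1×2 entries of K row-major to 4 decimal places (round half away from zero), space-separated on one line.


BᵀP = [6.7500 11.2500]
S = R + BᵀPB = [1/2] + [14.6250] = [15.1250]
BᵀPA = [15.7500 24.7500]
K = S⁻¹·BᵀPA = [1.0413 1.6364]
A−BK = [-1.5207 1.1818; 0.9587 -0.6364]
AᵀP(A−BK) = [6.0992 -3.2727; -3.2727 4.5000]
P' = Q + AᵀP(A−BK) = [8.3492 -3.2727; -3.2727 5.5000]
tr(P') = 13.8492

1.0413 1.6364


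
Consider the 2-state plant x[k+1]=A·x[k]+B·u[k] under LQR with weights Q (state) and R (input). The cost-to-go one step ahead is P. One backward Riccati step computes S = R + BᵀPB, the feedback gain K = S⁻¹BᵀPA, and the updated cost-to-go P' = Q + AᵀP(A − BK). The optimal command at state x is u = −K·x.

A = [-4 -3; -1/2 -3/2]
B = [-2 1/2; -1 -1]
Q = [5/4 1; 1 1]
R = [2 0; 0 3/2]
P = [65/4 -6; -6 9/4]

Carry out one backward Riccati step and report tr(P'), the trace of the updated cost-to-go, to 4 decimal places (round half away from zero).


13.1374

BᵀP = [-26.5000 9.7500; 14.1250 -5.2500]
S = R + BᵀPB = [2 0; 0 3/2] + [43.2500 -23.0000; -23.0000 12.3125] = [45.2500 -23.0000; -23.0000 13.8125]
BᵀPA = [101.1250 64.8750; -53.8750 -34.5000]
K = S⁻¹·BᵀPA = [1.6421 1.0684; -1.1662 -0.7186]
A−BK = [-0.1328 -0.5038; -0.0241 -1.1502]
AᵀP(A−BK) = [7.6821 4.9262; 4.9262 3.2053]
P' = Q + AᵀP(A−BK) = [8.9321 5.9262; 5.9262 4.2053]
tr(P') = 13.1374


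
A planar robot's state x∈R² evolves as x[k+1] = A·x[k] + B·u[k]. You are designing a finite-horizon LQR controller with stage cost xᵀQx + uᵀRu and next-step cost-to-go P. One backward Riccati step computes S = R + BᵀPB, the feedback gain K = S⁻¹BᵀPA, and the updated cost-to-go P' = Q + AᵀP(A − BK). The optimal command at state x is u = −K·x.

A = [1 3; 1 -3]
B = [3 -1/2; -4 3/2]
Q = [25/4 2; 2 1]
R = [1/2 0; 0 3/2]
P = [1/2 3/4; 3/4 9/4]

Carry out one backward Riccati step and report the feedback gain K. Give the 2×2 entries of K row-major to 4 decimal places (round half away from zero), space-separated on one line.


-0.2388 0.6953 0.2942 0.0258

BᵀP = [-1.5000 -6.7500; 0.8750 3.0000]
S = R + BᵀPB = [1/2 0; 0 3/2] + [22.5000 -9.3750; -9.3750 4.0625] = [23.0000 -9.3750; -9.3750 5.5625]
BᵀPA = [-8.2500 15.7500; 3.8750 -6.3750]
K = S⁻¹·BᵀPA = [-0.2388 0.6953; 0.2942 0.0258]
A−BK = [1.8634 0.9270; -0.3964 -0.2575]
AᵀP(A−BK) = [1.1401 0.3863; 0.3863 0.4635]
P' = Q + AᵀP(A−BK) = [7.3901 2.3863; 2.3863 1.4635]
tr(P') = 8.8536


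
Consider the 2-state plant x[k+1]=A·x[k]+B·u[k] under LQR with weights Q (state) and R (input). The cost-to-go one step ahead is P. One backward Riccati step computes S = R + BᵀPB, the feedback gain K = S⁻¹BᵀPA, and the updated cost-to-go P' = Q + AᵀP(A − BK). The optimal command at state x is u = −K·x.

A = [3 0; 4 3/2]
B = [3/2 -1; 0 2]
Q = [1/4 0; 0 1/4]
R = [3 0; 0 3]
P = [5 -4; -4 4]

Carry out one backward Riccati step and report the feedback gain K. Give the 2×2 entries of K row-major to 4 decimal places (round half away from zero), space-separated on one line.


0.6087 -0.0474 0.5217 0.4269

BᵀP = [7.5000 -6.0000; -13.0000 12.0000]
S = R + BᵀPB = [3 0; 0 3] + [11.2500 -19.5000; -19.5000 37.0000] = [14.2500 -19.5000; -19.5000 40.0000]
BᵀPA = [-1.5000 -9.0000; 9.0000 18.0000]
K = S⁻¹·BᵀPA = [0.6087 -0.0474; 0.5217 0.4269]
A−BK = [2.6087 0.4980; 2.9565 0.6462]
AᵀP(A−BK) = [9.2174 2.0870; 2.0870 0.8893]
P' = Q + AᵀP(A−BK) = [9.4674 2.0870; 2.0870 1.1393]
tr(P') = 10.6067


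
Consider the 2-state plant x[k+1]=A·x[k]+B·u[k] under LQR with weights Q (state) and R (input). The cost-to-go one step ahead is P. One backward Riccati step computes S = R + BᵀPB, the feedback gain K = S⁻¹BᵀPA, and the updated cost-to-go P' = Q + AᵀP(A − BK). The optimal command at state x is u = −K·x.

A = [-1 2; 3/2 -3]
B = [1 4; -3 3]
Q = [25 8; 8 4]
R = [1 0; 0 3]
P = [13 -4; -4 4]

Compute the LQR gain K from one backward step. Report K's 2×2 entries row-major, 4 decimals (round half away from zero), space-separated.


BᵀP = [25.0000 -16.0000; 40.0000 -4.0000]
S = R + BᵀPB = [1 0; 0 3] + [73.0000 52.0000; 52.0000 148.0000] = [74.0000 52.0000; 52.0000 151.0000]
BᵀPA = [-49.0000 98.0000; -46.0000 92.0000]
K = S⁻¹·BᵀPA = [-0.5911 1.1823; -0.1011 0.2021]
A−BK = [-0.0046 0.0092; 0.0298 -0.0595]
AᵀP(A−BK) = [0.3850 -0.7700; -0.7700 1.5400]
P' = Q + AᵀP(A−BK) = [25.3850 7.2300; 7.2300 5.5400]
tr(P') = 30.9250

-0.5911 1.1823 -0.1011 0.2021


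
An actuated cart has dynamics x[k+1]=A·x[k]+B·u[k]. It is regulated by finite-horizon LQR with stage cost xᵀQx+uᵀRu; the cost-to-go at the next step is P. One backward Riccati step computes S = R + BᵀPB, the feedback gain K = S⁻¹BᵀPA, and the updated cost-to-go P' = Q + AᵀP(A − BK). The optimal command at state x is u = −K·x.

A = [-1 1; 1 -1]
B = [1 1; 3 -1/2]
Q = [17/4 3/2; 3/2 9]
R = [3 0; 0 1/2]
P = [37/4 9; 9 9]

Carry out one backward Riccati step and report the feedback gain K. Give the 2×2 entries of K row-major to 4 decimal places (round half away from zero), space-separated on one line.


BᵀP = [36.2500 36.0000; 4.7500 4.5000]
S = R + BᵀPB = [3 0; 0 1/2] + [144.2500 18.2500; 18.2500 2.5000] = [147.2500 18.2500; 18.2500 3.0000]
BᵀPA = [-0.2500 0.2500; -0.2500 0.2500]
K = S⁻¹·BᵀPA = [0.0351 -0.0351; -0.2967 0.2967]
A−BK = [-0.7384 0.7384; 0.7464 -0.7464]
AᵀP(A−BK) = [0.1846 -0.1846; -0.1846 0.1846]
P' = Q + AᵀP(A−BK) = [4.4346 1.3154; 1.3154 9.1846]
tr(P') = 13.6192

0.0351 -0.0351 -0.2967 0.2967


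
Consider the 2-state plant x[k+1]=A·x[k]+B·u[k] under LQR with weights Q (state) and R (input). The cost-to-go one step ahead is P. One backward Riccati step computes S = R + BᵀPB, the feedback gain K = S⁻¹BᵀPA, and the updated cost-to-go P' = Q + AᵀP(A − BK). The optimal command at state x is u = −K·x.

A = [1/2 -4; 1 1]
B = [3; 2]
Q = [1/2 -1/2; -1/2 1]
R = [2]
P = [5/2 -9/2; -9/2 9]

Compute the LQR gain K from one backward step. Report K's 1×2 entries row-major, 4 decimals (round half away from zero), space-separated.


0.5769 1.6154

BᵀP = [-1.5000 4.5000]
S = R + BᵀPB = [2] + [4.5000] = [6.5000]
BᵀPA = [3.7500 10.5000]
K = S⁻¹·BᵀPA = [0.5769 1.6154]
A−BK = [-1.2308 -8.8462; -0.1538 -2.2308]
AᵀP(A−BK) = [2.9615 13.6923; 13.6923 68.0385]
P' = Q + AᵀP(A−BK) = [3.4615 13.1923; 13.1923 69.0385]
tr(P') = 72.5000


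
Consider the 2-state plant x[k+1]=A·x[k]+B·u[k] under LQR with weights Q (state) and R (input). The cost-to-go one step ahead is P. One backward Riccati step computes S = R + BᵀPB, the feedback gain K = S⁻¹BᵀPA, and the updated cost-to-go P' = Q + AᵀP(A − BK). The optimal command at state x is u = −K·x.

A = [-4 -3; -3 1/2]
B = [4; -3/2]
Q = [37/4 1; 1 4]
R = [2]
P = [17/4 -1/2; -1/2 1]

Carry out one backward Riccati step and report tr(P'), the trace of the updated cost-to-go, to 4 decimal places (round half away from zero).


BᵀP = [17.7500 -3.5000]
S = R + BᵀPB = [2] + [76.2500] = [78.2500]
BᵀPA = [-60.5000 -55.0000]
K = S⁻¹·BᵀPA = [-0.7732 -0.7029]
A−BK = [-0.9073 -0.1885; -4.1597 -0.5543]
AᵀP(A−BK) = [18.2236 3.4760; 3.4760 1.3419]
P' = Q + AᵀP(A−BK) = [27.4736 4.4760; 4.4760 5.3419]
tr(P') = 32.8155

32.8155


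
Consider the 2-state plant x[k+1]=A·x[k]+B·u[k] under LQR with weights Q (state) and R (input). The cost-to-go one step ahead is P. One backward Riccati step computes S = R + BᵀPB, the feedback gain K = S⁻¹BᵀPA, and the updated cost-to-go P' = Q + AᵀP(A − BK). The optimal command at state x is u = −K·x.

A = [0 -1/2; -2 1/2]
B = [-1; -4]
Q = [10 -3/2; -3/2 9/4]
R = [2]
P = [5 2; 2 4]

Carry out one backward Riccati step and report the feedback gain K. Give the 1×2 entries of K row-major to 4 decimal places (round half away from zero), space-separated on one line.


BᵀP = [-13.0000 -18.0000]
S = R + BᵀPB = [2] + [85.0000] = [87.0000]
BᵀPA = [36.0000 -2.5000]
K = S⁻¹·BᵀPA = [0.4138 -0.0287]
A−BK = [0.4138 -0.5287; -0.3448 0.3851]
AᵀP(A−BK) = [1.1034 -0.9655; -0.9655 1.1782]
P' = Q + AᵀP(A−BK) = [11.1034 -2.4655; -2.4655 3.4282]
tr(P') = 14.5316

0.4138 -0.0287


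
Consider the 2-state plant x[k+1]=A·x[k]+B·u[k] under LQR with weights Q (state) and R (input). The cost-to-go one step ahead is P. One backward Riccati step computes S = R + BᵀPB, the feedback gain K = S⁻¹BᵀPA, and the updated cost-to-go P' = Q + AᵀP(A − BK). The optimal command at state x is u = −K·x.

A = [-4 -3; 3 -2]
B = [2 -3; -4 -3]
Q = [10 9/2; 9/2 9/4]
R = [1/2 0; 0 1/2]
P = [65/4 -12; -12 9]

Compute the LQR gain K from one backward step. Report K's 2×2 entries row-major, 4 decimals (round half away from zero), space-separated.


BᵀP = [80.5000 -60.0000; -12.7500 9.0000]
S = R + BᵀPB = [1/2 0; 0 1/2] + [401.0000 -61.5000; -61.5000 11.2500] = [401.5000 -61.5000; -61.5000 11.7500]
BᵀPA = [-502.0000 -121.5000; 78.0000 20.2500]
K = S⁻¹·BᵀPA = [-1.1776 -0.1948; 0.4747 0.7036]
A−BK = [-0.2208 -0.4995; -0.2864 -0.6686]
AᵀP(A−BK) = [0.8188 0.3091; 0.3091 0.3289]
P' = Q + AᵀP(A−BK) = [10.8188 4.8091; 4.8091 2.5789]
tr(P') = 13.3977

-1.1776 -0.1948 0.4747 0.7036


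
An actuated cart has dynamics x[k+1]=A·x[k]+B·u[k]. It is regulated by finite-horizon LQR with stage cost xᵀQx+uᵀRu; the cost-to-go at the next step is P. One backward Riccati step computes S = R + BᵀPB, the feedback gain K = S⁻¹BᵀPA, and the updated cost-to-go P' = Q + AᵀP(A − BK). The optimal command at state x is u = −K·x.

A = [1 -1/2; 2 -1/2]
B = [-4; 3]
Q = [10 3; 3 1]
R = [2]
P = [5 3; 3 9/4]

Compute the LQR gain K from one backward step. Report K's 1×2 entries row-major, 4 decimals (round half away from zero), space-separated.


-0.7107 0.2686

BᵀP = [-11.0000 -5.2500]
S = R + BᵀPB = [2] + [28.2500] = [30.2500]
BᵀPA = [-21.5000 8.1250]
K = S⁻¹·BᵀPA = [-0.7107 0.2686]
A−BK = [-1.8430 0.5744; 4.1322 -1.3058]
AᵀP(A−BK) = [10.7190 -3.4752; -3.4752 1.1302]
P' = Q + AᵀP(A−BK) = [20.7190 -0.4752; -0.4752 2.1302]
tr(P') = 22.8492


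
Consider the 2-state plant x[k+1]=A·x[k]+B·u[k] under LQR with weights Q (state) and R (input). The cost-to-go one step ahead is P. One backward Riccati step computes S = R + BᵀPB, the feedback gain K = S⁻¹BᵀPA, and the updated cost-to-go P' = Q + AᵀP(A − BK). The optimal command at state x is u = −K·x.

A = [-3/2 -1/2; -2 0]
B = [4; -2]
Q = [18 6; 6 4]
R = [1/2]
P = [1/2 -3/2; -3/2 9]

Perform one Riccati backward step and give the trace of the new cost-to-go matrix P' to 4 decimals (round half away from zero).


BᵀP = [5.0000 -24.0000]
S = R + BᵀPB = [1/2] + [68.0000] = [68.5000]
BᵀPA = [40.5000 -2.5000]
K = S⁻¹·BᵀPA = [0.5912 -0.0365]
A−BK = [-3.8650 -0.3540; -0.8175 -0.0730]
AᵀP(A−BK) = [4.1797 0.3531; 0.3531 0.0338]
P' = Q + AᵀP(A−BK) = [22.1797 6.3531; 6.3531 4.0338]
tr(P') = 26.2135

26.2135


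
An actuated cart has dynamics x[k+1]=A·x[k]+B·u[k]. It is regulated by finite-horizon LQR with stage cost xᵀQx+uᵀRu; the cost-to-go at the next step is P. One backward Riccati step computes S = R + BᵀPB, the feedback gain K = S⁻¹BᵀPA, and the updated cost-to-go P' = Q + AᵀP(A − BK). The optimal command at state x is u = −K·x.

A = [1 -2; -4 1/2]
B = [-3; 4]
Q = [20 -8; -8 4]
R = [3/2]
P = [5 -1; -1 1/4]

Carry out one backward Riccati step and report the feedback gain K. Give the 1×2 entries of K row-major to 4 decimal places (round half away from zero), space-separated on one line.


BᵀP = [-19.0000 4.0000]
S = R + BᵀPB = [3/2] + [73.0000] = [74.5000]
BᵀPA = [-35.0000 40.0000]
K = S⁻¹·BᵀPA = [-0.4698 0.5369]
A−BK = [-0.4094 -0.3893; -2.1208 -1.6477]
AᵀP(A−BK) = [0.5570 -0.2081; -0.2081 0.5860]
P' = Q + AᵀP(A−BK) = [20.5570 -8.2081; -8.2081 4.5860]
tr(P') = 25.1430

-0.4698 0.5369


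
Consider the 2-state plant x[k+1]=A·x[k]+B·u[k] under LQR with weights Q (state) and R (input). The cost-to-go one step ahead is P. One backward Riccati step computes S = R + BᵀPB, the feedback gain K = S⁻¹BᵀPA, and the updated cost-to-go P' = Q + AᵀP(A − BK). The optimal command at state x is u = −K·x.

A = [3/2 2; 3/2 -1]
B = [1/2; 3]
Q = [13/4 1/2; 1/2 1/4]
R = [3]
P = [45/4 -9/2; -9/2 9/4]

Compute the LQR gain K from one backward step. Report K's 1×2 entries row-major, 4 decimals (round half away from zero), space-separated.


-0.4030 -1.6119

BᵀP = [-7.8750 4.5000]
S = R + BᵀPB = [3] + [9.5625] = [12.5625]
BᵀPA = [-5.0625 -20.2500]
K = S⁻¹·BᵀPA = [-0.4030 -1.6119]
A−BK = [1.7015 2.8060; 2.7090 3.8358]
AᵀP(A−BK) = [8.0849 15.4646; 15.4646 32.6082]
P' = Q + AᵀP(A−BK) = [11.3349 15.9646; 15.9646 32.8582]
tr(P') = 44.1931


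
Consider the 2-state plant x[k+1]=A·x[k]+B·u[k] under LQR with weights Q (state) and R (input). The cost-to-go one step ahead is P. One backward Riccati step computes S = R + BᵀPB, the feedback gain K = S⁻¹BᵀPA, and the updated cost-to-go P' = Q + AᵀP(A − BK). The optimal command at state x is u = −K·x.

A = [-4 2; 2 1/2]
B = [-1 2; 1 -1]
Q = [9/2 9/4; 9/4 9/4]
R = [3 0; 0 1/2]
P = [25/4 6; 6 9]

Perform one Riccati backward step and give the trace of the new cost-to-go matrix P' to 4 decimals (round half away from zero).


21.1651

BᵀP = [-0.2500 3.0000; 6.5000 3.0000]
S = R + BᵀPB = [3 0; 0 1/2] + [3.2500 -3.5000; -3.5000 10.0000] = [6.2500 -3.5000; -3.5000 10.5000]
BᵀPA = [7.0000 1.0000; -20.0000 14.5000]
K = S⁻¹·BᵀPA = [0.0656 1.1475; -1.8829 1.7635]
A−BK = [-0.1686 -0.3794; 0.0515 1.1159]
AᵀP(A−BK) = [1.8829 -1.7635; -1.7635 12.5322]
P' = Q + AᵀP(A−BK) = [6.3829 0.4865; 0.4865 14.7822]
tr(P') = 21.1651


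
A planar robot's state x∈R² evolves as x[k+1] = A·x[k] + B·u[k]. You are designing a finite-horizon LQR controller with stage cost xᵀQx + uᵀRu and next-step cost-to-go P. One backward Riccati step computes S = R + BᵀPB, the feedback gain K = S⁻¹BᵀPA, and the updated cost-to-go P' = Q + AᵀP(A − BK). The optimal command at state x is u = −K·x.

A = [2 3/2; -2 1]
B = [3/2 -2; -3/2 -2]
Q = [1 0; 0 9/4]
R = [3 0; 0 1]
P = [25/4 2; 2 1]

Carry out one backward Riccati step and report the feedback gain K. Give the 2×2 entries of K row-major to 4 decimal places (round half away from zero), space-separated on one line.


BᵀP = [6.3750 1.5000; -16.5000 -6.0000]
S = R + BᵀPB = [3 0; 0 1] + [7.3125 -15.7500; -15.7500 45.0000] = [10.3125 -15.7500; -15.7500 46.0000]
BᵀPA = [9.7500 11.0625; -21.0000 -30.7500]
K = S⁻¹·BᵀPA = [0.5203 0.1085; -0.2784 -0.6313]
A−BK = [0.6628 0.0746; -1.7763 -0.0998]
AᵀP(A−BK) = [2.0812 0.4341; 0.4341 0.4488]
P' = Q + AᵀP(A−BK) = [3.0812 0.4341; 0.4341 2.6988]
tr(P') = 5.7800

0.5203 0.1085 -0.2784 -0.6313


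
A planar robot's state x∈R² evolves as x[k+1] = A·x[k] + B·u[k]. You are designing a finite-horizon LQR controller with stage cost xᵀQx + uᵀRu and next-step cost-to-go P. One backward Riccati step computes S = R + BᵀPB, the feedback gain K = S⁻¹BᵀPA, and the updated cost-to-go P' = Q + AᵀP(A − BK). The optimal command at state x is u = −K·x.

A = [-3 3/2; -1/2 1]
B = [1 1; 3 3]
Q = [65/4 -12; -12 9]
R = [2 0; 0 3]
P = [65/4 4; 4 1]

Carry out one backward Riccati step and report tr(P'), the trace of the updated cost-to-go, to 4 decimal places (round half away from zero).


30.6177

BᵀP = [28.2500 7.0000; 28.2500 7.0000]
S = R + BᵀPB = [2 0; 0 3] + [49.2500 49.2500; 49.2500 49.2500] = [51.2500 49.2500; 49.2500 52.2500]
BᵀPA = [-88.2500 49.3750; -88.2500 49.3750]
K = S⁻¹·BᵀPA = [-1.0496 0.5872; -0.6997 0.3915]
A−BK = [-1.2507 0.5213; 4.7478 -1.9361]
AᵀP(A−BK) = [4.1281 -2.2555; -2.2555 1.2396]
P' = Q + AᵀP(A−BK) = [20.3781 -14.2555; -14.2555 10.2396]
tr(P') = 30.6177


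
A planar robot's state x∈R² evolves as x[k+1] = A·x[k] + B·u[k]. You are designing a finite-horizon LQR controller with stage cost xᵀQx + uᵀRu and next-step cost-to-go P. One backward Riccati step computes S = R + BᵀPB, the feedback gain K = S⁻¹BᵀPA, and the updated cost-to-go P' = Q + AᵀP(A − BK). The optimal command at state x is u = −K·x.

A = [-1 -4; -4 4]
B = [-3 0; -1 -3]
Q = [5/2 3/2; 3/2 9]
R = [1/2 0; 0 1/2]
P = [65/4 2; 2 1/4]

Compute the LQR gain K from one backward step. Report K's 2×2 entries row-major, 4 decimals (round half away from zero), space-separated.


0.4617 1.1174 0.1247 0.0175

BᵀP = [-50.7500 -6.2500; -6.0000 -0.7500]
S = R + BᵀPB = [1/2 0; 0 1/2] + [158.5000 18.7500; 18.7500 2.2500] = [159.0000 18.7500; 18.7500 2.7500]
BᵀPA = [75.7500 178.0000; 9.0000 21.0000]
K = S⁻¹·BᵀPA = [0.4617 1.1174; 0.1247 0.0175]
A−BK = [0.3851 -0.6477; -3.1641 5.1699]
AᵀP(A−BK) = [0.1532 0.1969; 0.1969 0.7294]
P' = Q + AᵀP(A−BK) = [2.6532 1.6969; 1.6969 9.7294]
tr(P') = 12.3826


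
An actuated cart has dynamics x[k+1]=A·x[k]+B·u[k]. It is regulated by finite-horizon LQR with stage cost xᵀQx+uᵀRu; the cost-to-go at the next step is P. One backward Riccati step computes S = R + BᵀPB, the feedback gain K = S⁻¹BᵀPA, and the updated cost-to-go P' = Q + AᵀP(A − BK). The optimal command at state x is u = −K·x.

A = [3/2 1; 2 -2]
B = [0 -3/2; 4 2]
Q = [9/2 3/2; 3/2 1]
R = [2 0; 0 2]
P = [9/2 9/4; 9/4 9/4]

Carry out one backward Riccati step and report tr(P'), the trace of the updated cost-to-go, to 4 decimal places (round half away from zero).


BᵀP = [9.0000 9.0000; -2.2500 1.1250]
S = R + BᵀPB = [2 0; 0 2] + [36.0000 4.5000; 4.5000 5.6250] = [38.0000 4.5000; 4.5000 7.6250]
BᵀPA = [31.5000 -9.0000; -1.1250 -4.5000]
K = S⁻¹·BᵀPA = [0.9100 -0.1795; -0.6846 -0.4842]
A−BK = [0.4731 0.2737; -0.2709 -0.3135]
AᵀP(A−BK) = [3.1892 0.6095; 0.6095 0.7055]
P' = Q + AᵀP(A−BK) = [7.6892 2.1095; 2.1095 1.7055]
tr(P') = 9.3947

9.3947


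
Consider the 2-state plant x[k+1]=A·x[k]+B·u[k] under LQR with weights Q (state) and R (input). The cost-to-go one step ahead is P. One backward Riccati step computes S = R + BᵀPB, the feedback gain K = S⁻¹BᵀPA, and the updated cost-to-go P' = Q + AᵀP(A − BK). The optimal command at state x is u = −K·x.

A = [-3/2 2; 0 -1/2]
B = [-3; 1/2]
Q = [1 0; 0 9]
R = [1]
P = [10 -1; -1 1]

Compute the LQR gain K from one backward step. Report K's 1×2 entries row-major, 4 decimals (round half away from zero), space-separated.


BᵀP = [-30.5000 3.5000]
S = R + BᵀPB = [1] + [93.2500] = [94.2500]
BᵀPA = [45.7500 -62.7500]
K = S⁻¹·BᵀPA = [0.4854 -0.6658]
A−BK = [-0.0438 0.0027; -0.2427 -0.1671]
AᵀP(A−BK) = [0.2924 -0.2905; -0.2905 0.4721]
P' = Q + AᵀP(A−BK) = [1.2924 -0.2905; -0.2905 9.4721]
tr(P') = 10.7646

0.4854 -0.6658


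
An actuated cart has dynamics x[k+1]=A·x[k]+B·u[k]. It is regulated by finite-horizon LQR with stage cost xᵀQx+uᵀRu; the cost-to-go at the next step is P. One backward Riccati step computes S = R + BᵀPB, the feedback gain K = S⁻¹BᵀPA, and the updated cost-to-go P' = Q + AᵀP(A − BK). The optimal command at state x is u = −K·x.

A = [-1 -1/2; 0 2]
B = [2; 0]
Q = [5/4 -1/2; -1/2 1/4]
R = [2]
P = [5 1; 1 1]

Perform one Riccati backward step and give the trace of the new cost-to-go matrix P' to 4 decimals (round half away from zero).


BᵀP = [10.0000 2.0000]
S = R + BᵀPB = [2] + [20.0000] = [22.0000]
BᵀPA = [-10.0000 -1.0000]
K = S⁻¹·BᵀPA = [-0.4545 -0.0455]
A−BK = [-0.0909 -0.4091; 0.0000 2.0000]
AᵀP(A−BK) = [0.4545 0.0455; 0.0455 3.2045]
P' = Q + AᵀP(A−BK) = [1.7045 -0.4545; -0.4545 3.4545]
tr(P') = 5.1591

5.1591


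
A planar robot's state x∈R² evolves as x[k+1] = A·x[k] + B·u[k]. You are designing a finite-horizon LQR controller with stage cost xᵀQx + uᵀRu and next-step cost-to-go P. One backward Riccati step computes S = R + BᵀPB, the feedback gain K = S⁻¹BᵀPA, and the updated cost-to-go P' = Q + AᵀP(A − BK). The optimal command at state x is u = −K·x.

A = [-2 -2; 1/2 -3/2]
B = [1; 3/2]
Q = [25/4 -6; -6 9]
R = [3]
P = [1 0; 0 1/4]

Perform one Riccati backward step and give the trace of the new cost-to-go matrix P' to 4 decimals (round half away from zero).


BᵀP = [1.0000 0.3750]
S = R + BᵀPB = [3] + [1.5625] = [4.5625]
BᵀPA = [-1.8125 -2.5625]
K = S⁻¹·BᵀPA = [-0.3973 -0.5616]
A−BK = [-1.6027 -1.4384; 1.0959 -0.6575]
AᵀP(A−BK) = [3.3425 2.7945; 2.7945 3.1233]
P' = Q + AᵀP(A−BK) = [9.5925 -3.2055; -3.2055 12.1233]
tr(P') = 21.7158

21.7158
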